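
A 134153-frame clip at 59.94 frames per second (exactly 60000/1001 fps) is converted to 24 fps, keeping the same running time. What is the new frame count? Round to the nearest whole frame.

53715 frames

Frames at target rate = 134153 × (24) / (60000/1001) = 134287153/2500 ≈ 53714.861.
Nearest whole frame: 53715.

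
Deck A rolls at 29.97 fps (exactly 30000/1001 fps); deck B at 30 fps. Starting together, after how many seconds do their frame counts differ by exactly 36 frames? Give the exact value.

1201.2 seconds

The gap grows by |30 − 30000/1001| = 30/1001 frames per second.
Time for a 36-frame gap: 36 ÷ (30/1001) = 1201.2 s.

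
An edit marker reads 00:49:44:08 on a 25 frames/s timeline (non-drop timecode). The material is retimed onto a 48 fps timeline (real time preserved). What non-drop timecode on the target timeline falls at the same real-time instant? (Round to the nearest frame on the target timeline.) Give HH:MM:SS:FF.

Source frame index: (0×3600 + 49×60 + 44) × 25 + 8 = 74608.
Real time: 74608 / (25) = 74608/25 s.
Target frame: (74608/25) × (48) = 3581184/25 ≈ 143247.360 → 143247.
At 48 labels/s: frame 143247 → 00:49:44:15.

00:49:44:15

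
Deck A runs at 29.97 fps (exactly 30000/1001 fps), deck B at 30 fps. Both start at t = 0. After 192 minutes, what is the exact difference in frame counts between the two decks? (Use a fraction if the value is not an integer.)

192 min = 11520 s.
A emits 30000/1001 × 11520 = 345600000/1001 frames; B emits 30 × 11520 = 345600.
Difference = 345600/1001 frames (≈ 345.2547); B is ahead of A.

345600/1001 frames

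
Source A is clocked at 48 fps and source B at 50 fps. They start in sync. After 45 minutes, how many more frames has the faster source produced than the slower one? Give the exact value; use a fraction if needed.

5400 frames

45 min = 2700 s.
A emits 48 × 2700 = 129600 frames; B emits 50 × 2700 = 135000.
Difference = 5400 frames; B is ahead of A.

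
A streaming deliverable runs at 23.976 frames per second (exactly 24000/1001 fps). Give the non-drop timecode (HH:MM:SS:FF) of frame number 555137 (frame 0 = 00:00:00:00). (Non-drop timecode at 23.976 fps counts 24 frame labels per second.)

06:25:30:17

555137 ÷ 24 = 23130 full seconds, remainder 17 frames.
23130 s = 6 h 25 min 30 s.
Timecode: 06:25:30:17.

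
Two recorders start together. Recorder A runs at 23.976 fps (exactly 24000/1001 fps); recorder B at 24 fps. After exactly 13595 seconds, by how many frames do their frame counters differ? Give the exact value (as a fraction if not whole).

A emits 24000/1001 × 13595 = 326280000/1001 frames; B emits 24 × 13595 = 326280.
Difference = 326280/1001 frames (≈ 325.9540); B is ahead of A.

326280/1001 frames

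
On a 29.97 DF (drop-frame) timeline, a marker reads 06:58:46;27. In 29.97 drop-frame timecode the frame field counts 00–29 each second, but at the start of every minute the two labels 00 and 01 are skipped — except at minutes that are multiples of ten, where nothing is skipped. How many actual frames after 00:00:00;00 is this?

753053

As if non-drop at 30 labels/s: (6 × 3600 + 58 × 60 + 46) × 30 + 27 = 753807.
Minute boundaries passed: 418; those not divisible by 10: 418 − 41 = 377; dropped labels = 2 × 377 = 754.
Actual frame index = 753807 − 754 = 753053.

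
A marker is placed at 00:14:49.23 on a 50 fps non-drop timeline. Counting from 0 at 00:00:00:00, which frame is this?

44473

Total seconds to the label: (0 × 3600 + 14 × 60 + 49) = 889.
Frame index = 889 × 50 + 23 = 44473.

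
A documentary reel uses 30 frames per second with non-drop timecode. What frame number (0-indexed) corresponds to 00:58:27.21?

frame 105231

Total seconds to the label: (0 × 3600 + 58 × 60 + 27) = 3507.
Frame index = 3507 × 30 + 21 = 105231.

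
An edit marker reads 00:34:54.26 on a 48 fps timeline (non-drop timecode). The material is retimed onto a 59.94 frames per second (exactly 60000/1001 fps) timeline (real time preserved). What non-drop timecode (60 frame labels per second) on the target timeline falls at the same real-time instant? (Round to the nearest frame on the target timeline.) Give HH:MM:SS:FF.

Source frame index: (0×3600 + 34×60 + 54) × 48 + 26 = 100538.
Real time: 100538 / (48) = 50269/24 s.
Target frame: (50269/24) × (60000/1001) = 125672500/1001 ≈ 125546.953 → 125547.
At 60 labels/s: frame 125547 → 00:34:52:27.

00:34:52:27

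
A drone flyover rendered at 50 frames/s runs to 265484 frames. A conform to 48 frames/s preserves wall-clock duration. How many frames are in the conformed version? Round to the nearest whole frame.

Frames at target rate = 265484 × (48) / (50) = 6371616/25 ≈ 254864.640.
Nearest whole frame: 254865.

254865 frames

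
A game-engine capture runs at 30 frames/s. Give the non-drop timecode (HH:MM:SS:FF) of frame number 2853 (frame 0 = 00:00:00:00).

2853 ÷ 30 = 95 full seconds, remainder 3 frames.
95 s = 0 h 1 min 35 s.
Timecode: 00:01:35:03.

00:01:35:03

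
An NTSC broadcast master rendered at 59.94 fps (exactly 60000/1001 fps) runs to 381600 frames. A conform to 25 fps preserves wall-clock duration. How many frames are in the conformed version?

159159 frames

Target frames = source frames × (target rate / source rate) = 381600 × (25)/(60000/1001) = 381600 × 1001/2400 = 159159.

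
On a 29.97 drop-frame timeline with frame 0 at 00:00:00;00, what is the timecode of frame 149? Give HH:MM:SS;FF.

Ten DF minutes hold 17982 frames, so frame 149 lies in block 0 (frames 0–17981) with 149 frames into that block.
The block's first minute is 1800 frames and the rest 1798 each; 149 frames reaches minute 0, so 0 × 18 + 0 × 2 = 0 labels have been skipped so far.
Adding those back, label number 149 + 0 = 149 at 30 labels/s is 4 s + 29 f = 0 h 0 min 4 s frame 29, i.e. 00:00:04;29.

00:00:04;29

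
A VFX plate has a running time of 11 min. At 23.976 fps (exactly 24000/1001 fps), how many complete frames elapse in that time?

15824 frames

11 min = 660 s.
Frames = 660 × 24000/1001 = 1440000/91 ≈ 15824.1758.
Complete frames: 15824.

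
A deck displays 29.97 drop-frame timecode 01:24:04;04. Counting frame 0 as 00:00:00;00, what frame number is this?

Complete 10-minute blocks: 8, each 17982 frames → 143856.
Remaining 4 whole minutes in the current block: 1800 + 3 × 1798 = 7194 frames.
Within the current minute: 4 × 30 + 4 − 2 = 122 (labels ;00/;01 skipped at this minute). Total = 143856 + 7194 + 122 = 151172.

151172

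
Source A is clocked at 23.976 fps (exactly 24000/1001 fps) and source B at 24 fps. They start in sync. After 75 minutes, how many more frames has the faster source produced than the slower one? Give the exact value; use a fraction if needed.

108000/1001 frames

75 min = 4500 s.
A emits 24000/1001 × 4500 = 108000000/1001 frames; B emits 24 × 4500 = 108000.
Difference = 108000/1001 frames (≈ 107.8921); B is ahead of A.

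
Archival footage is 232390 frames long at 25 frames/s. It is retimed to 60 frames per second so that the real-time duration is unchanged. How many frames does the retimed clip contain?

Target frames = source frames × (target rate / source rate) = 232390 × (60)/(25) = 232390 × 12/5 = 557736.

557736 frames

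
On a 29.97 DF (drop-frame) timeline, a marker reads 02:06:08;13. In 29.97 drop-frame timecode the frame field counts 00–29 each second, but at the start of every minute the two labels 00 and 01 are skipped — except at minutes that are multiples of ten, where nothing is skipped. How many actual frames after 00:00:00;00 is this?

As if non-drop at 30 labels/s: (2 × 3600 + 6 × 60 + 8) × 30 + 13 = 227053.
Minute boundaries passed: 126; those not divisible by 10: 126 − 12 = 114; dropped labels = 2 × 114 = 228.
Actual frame index = 227053 − 228 = 226825.

226825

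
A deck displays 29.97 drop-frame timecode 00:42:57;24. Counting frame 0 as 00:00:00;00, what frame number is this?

Complete 10-minute blocks: 4, each 17982 frames → 71928.
Remaining 2 whole minutes in the current block: 1800 + 1 × 1798 = 3598 frames.
Within the current minute: 57 × 30 + 24 − 2 = 1732 (labels ;00/;01 skipped at this minute). Total = 71928 + 3598 + 1732 = 77258.

77258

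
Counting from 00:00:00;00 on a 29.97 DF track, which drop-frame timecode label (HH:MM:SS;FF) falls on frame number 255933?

Ten DF minutes hold 17982 frames, so frame 255933 lies in block 14 (frames 251748–269729) with 4185 frames into that block.
The block's first minute is 1800 frames and the rest 1798 each; 4185 frames reaches minute 2, so 14 × 18 + 2 × 2 = 256 labels have been skipped so far.
Adding those back, label number 255933 + 256 = 256189 at 30 labels/s is 8539 s + 19 f = 2 h 22 min 19 s frame 19, i.e. 02:22:19;19.

02:22:19;19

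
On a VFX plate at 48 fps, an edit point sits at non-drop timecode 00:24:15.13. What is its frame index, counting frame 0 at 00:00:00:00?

Total seconds to the label: (0 × 3600 + 24 × 60 + 15) = 1455.
Frame index = 1455 × 48 + 13 = 69853.

69853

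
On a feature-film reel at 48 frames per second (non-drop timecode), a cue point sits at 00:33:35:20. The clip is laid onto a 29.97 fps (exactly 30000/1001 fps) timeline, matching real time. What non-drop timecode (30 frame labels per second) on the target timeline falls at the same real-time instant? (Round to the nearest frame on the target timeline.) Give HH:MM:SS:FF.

00:33:33:12

Source frame index: (0×3600 + 33×60 + 35) × 48 + 20 = 96740.
Real time: 96740 / (48) = 24185/12 s.
Target frame: (24185/12) × (30000/1001) = 8637500/143 ≈ 60402.098 → 60402.
At 30 labels/s: frame 60402 → 00:33:33:12.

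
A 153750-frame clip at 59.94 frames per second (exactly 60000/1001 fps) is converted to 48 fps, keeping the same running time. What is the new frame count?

Target frames = source frames × (target rate / source rate) = 153750 × (48)/(60000/1001) = 153750 × 1001/1250 = 123123.

123123 frames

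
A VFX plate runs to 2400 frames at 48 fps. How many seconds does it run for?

50 seconds

Running time = 2400 / (48) = 50 s.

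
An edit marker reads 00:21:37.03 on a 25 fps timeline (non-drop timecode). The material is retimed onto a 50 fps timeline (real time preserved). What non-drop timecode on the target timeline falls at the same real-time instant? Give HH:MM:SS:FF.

Source frame index: (0×3600 + 21×60 + 37) × 25 + 3 = 32428.
Real time: 32428 / (25) = 32428/25 s.
Target frame: (32428/25) × (50) = 64856.
At 50 labels/s: frame 64856 → 00:21:37:06.

00:21:37:06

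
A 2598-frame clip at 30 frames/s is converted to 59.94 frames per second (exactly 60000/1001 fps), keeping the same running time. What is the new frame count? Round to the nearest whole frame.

Frames at target rate = 2598 × (60000/1001) / (30) = 5196000/1001 ≈ 5190.809.
Nearest whole frame: 5191.

5191 frames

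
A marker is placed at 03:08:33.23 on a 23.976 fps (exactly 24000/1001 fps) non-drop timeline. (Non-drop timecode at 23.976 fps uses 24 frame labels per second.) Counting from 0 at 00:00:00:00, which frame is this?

271535

Total seconds to the label: (3 × 3600 + 8 × 60 + 33) = 11313.
Frame index = 11313 × 24 + 23 = 271535.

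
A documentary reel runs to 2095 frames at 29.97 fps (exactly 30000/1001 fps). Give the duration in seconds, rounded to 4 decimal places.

69.9032 seconds

Running time = 2095 × 1001/30000 = 419419/6000 s ≈ 69.9032 s.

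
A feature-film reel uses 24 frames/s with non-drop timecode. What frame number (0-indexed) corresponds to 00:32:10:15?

Total seconds to the label: (0 × 3600 + 32 × 60 + 10) = 1930.
Frame index = 1930 × 24 + 15 = 46335.

46335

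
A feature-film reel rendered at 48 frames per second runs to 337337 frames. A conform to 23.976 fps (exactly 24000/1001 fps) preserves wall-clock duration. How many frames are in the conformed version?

168500 frames

Target frames = source frames × (target rate / source rate) = 337337 × (24000/1001)/(48) = 337337 × 500/1001 = 168500.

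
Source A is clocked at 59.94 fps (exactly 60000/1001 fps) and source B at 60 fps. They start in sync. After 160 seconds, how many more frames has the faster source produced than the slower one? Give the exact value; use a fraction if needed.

A emits 60000/1001 × 160 = 9600000/1001 frames; B emits 60 × 160 = 9600.
Difference = 9600/1001 frames (≈ 9.5904); B is ahead of A.

9600/1001 frames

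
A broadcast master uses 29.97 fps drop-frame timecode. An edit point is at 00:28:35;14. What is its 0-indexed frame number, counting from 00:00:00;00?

As if non-drop at 30 labels/s: (0 × 3600 + 28 × 60 + 35) × 30 + 14 = 51464.
Minute boundaries passed: 28; those not divisible by 10: 28 − 2 = 26; dropped labels = 2 × 26 = 52.
Actual frame index = 51464 − 52 = 51412.

51412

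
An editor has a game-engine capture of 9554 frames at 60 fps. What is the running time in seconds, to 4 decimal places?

159.2333 seconds

Running time = 9554 × 1/60 = 4777/30 s ≈ 159.2333 s.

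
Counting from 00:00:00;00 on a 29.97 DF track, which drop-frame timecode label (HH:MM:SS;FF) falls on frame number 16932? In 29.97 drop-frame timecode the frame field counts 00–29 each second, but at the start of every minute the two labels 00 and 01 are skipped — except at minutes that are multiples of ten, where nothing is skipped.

00:09:25;00

Each 10-minute DF block holds 10 × 60 × 30 − 9 × 2 = 17982 frames. 16932 ÷ 17982 → 0 full blocks, remainder 16932.
Within the partial block the first minute is 1800 frames and each further minute 1798, so 9 further minute boundaries passed. Total skipped labels = 18 × 0 + 2 × 9 = 18.
Non-drop label index = 16932 + 18 = 16950; at 30 labels/s that is 00:09:25:00, i.e. DF 00:09:25;00.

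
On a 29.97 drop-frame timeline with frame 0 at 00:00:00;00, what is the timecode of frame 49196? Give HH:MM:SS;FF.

00:27:21;16

Ten DF minutes hold 17982 frames, so frame 49196 lies in block 2 (frames 35964–53945) with 13232 frames into that block.
The block's first minute is 1800 frames and the rest 1798 each; 13232 frames reaches minute 7, so 2 × 18 + 7 × 2 = 50 labels have been skipped so far.
Adding those back, label number 49196 + 50 = 49246 at 30 labels/s is 1641 s + 16 f = 0 h 27 min 21 s frame 16, i.e. 00:27:21;16.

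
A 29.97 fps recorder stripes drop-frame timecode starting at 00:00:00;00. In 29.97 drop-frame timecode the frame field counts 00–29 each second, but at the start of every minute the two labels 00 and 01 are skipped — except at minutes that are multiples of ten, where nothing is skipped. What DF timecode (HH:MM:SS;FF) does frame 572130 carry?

Each 10-minute DF block holds 10 × 60 × 30 − 9 × 2 = 17982 frames. 572130 ÷ 17982 → 31 full blocks, remainder 14688.
Within the partial block the first minute is 1800 frames and each further minute 1798, so 8 further minute boundaries passed. Total skipped labels = 18 × 31 + 2 × 8 = 574.
Non-drop label index = 572130 + 574 = 572704; at 30 labels/s that is 05:18:10:04, i.e. DF 05:18:10;04.

05:18:10;04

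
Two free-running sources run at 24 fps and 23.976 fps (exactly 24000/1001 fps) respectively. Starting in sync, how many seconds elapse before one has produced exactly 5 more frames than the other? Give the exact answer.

5005/24 seconds

The gap grows by |24000/1001 − 24| = 24/1001 frames per second.
Time for a 5-frame gap: 5 ÷ (24/1001) = 5005/24 s.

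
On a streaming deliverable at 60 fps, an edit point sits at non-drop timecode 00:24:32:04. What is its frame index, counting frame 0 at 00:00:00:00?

Total seconds to the label: (0 × 3600 + 24 × 60 + 32) = 1472.
Frame index = 1472 × 60 + 4 = 88324.

frame 88324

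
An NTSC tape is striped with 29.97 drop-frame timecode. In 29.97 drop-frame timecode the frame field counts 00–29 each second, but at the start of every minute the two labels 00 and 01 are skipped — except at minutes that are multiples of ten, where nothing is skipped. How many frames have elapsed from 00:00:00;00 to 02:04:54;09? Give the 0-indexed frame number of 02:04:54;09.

As if non-drop at 30 labels/s: (2 × 3600 + 4 × 60 + 54) × 30 + 9 = 224829.
Minute boundaries passed: 124; those not divisible by 10: 124 − 12 = 112; dropped labels = 2 × 112 = 224.
Actual frame index = 224829 − 224 = 224605.

224605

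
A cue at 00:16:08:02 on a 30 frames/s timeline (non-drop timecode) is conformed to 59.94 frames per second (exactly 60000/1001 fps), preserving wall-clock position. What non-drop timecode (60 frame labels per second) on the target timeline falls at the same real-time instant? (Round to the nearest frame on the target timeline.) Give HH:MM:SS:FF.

Source frame index: (0×3600 + 16×60 + 8) × 30 + 2 = 29042.
Real time: 29042 / (30) = 14521/15 s.
Target frame: (14521/15) × (60000/1001) = 4468000/77 ≈ 58025.974 → 58026.
At 60 labels/s: frame 58026 → 00:16:07:06.

00:16:07:06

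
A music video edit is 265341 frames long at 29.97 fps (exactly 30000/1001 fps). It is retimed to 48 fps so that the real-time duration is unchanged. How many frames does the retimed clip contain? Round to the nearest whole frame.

424970 frames

Frames at target rate = 265341 × (48) / (30000/1001) = 265606341/625 ≈ 424970.146.
Nearest whole frame: 424970.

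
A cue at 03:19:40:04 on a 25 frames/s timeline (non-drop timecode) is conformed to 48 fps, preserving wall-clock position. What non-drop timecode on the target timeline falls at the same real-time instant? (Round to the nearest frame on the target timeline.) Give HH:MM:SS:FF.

Source frame index: (3×3600 + 19×60 + 40) × 25 + 4 = 299504.
Real time: 299504 / (25) = 299504/25 s.
Target frame: (299504/25) × (48) = 14376192/25 ≈ 575047.680 → 575048.
At 48 labels/s: frame 575048 → 03:19:40:08.

03:19:40:08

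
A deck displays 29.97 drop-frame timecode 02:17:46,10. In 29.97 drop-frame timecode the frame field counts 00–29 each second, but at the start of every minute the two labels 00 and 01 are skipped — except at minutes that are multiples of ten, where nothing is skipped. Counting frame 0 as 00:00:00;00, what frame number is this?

As if non-drop at 30 labels/s: (2 × 3600 + 17 × 60 + 46) × 30 + 10 = 247990.
Minute boundaries passed: 137; those not divisible by 10: 137 − 13 = 124; dropped labels = 2 × 124 = 248.
Actual frame index = 247990 − 248 = 247742.

247742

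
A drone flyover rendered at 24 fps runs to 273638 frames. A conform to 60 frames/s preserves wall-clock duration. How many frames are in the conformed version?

684095 frames

Target frames = source frames × (target rate / source rate) = 273638 × (60)/(24) = 273638 × 5/2 = 684095.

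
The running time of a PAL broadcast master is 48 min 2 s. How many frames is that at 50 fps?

48 min 2 s = 2882 s.
Frames = 2882 × 50 = 144100.

144100 frames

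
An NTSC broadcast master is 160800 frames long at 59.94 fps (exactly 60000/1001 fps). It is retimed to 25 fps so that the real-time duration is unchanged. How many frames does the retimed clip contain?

67067 frames

Target frames = source frames × (target rate / source rate) = 160800 × (25)/(60000/1001) = 160800 × 1001/2400 = 67067.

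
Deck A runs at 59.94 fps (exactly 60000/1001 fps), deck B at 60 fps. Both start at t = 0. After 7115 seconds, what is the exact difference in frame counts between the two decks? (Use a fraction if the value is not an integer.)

A emits 60000/1001 × 7115 = 426900000/1001 frames; B emits 60 × 7115 = 426900.
Difference = 426900/1001 frames (≈ 426.4735); B is ahead of A.

426900/1001 frames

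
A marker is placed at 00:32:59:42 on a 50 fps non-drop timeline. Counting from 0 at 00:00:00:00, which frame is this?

frame 98992

Total seconds to the label: (0 × 3600 + 32 × 60 + 59) = 1979.
Frame index = 1979 × 50 + 42 = 98992.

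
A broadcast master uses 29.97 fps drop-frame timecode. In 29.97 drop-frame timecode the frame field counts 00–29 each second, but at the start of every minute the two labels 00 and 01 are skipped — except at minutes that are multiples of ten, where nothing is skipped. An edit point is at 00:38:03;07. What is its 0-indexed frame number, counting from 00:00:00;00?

68427

As if non-drop at 30 labels/s: (0 × 3600 + 38 × 60 + 3) × 30 + 7 = 68497.
Minute boundaries passed: 38; those not divisible by 10: 38 − 3 = 35; dropped labels = 2 × 35 = 70.
Actual frame index = 68497 − 70 = 68427.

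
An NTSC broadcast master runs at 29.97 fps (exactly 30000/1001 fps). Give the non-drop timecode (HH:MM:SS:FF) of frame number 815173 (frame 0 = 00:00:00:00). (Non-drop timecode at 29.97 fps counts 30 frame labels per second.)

07:32:52:13

815173 ÷ 30 = 27172 full seconds, remainder 13 frames.
27172 s = 7 h 32 min 52 s.
Timecode: 07:32:52:13.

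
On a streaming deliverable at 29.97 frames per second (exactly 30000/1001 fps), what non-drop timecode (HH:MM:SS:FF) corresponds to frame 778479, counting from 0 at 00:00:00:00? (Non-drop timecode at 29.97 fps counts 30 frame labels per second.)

07:12:29:09

778479 ÷ 30 = 25949 full seconds, remainder 9 frames.
25949 s = 7 h 12 min 29 s.
Timecode: 07:12:29:09.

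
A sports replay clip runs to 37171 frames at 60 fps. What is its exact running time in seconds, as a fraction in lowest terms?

37171/60 seconds

Running time = 37171 ÷ (60) = 37171 × 1/60 = 37171/60 s.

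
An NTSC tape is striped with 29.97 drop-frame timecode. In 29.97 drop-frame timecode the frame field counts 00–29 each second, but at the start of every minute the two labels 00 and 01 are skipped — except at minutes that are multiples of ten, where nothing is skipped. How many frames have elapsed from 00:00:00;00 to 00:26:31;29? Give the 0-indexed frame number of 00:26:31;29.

As if non-drop at 30 labels/s: (0 × 3600 + 26 × 60 + 31) × 30 + 29 = 47759.
Minute boundaries passed: 26; those not divisible by 10: 26 − 2 = 24; dropped labels = 2 × 24 = 48.
Actual frame index = 47759 − 48 = 47711.

47711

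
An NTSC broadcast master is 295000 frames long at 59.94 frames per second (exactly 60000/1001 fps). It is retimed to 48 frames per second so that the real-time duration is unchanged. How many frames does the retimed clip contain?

Target frames = source frames × (target rate / source rate) = 295000 × (48)/(60000/1001) = 295000 × 1001/1250 = 236236.

236236 frames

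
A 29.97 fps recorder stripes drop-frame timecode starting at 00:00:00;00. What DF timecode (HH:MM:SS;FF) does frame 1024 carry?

00:00:34;04

Ten DF minutes hold 17982 frames, so frame 1024 lies in block 0 (frames 0–17981) with 1024 frames into that block.
The block's first minute is 1800 frames and the rest 1798 each; 1024 frames reaches minute 0, so 0 × 18 + 0 × 2 = 0 labels have been skipped so far.
Adding those back, label number 1024 + 0 = 1024 at 30 labels/s is 34 s + 4 f = 0 h 0 min 34 s frame 4, i.e. 00:00:34;04.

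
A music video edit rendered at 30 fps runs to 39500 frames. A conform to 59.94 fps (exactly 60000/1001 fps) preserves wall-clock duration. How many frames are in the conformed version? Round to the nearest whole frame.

Frames at target rate = 39500 × (60000/1001) / (30) = 79000000/1001 ≈ 78921.079.
Nearest whole frame: 78921.

78921 frames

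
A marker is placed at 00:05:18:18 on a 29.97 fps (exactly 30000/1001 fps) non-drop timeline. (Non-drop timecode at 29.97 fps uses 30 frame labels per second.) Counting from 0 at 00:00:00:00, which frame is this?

Total seconds to the label: (0 × 3600 + 5 × 60 + 18) = 318.
Frame index = 318 × 30 + 18 = 9558.

9558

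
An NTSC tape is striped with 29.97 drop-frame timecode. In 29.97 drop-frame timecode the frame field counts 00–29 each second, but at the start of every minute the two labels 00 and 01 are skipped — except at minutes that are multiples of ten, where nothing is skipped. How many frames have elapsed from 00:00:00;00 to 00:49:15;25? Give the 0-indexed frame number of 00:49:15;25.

88585

Complete 10-minute blocks: 4, each 17982 frames → 71928.
Remaining 9 whole minutes in the current block: 1800 + 8 × 1798 = 16184 frames.
Within the current minute: 15 × 30 + 25 − 2 = 473 (labels ;00/;01 skipped at this minute). Total = 71928 + 16184 + 473 = 88585.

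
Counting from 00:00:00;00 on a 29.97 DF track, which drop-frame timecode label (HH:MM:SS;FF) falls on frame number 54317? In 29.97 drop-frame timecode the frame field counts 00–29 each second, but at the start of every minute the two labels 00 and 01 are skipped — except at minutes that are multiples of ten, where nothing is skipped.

00:30:12;11

Ten DF minutes hold 17982 frames, so frame 54317 lies in block 3 (frames 53946–71927) with 371 frames into that block.
The block's first minute is 1800 frames and the rest 1798 each; 371 frames reaches minute 0, so 3 × 18 + 0 × 2 = 54 labels have been skipped so far.
Adding those back, label number 54317 + 54 = 54371 at 30 labels/s is 1812 s + 11 f = 0 h 30 min 12 s frame 11, i.e. 00:30:12;11.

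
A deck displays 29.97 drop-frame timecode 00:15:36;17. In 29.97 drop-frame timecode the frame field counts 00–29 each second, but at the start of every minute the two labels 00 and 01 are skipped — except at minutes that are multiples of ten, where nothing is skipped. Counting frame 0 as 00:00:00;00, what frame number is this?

28069

Complete 10-minute blocks: 1, each 17982 frames → 17982.
Remaining 5 whole minutes in the current block: 1800 + 4 × 1798 = 8992 frames.
Within the current minute: 36 × 30 + 17 − 2 = 1095 (labels ;00/;01 skipped at this minute). Total = 17982 + 8992 + 1095 = 28069.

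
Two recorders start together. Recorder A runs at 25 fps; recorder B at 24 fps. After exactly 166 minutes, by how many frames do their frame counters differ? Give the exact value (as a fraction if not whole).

166 min = 9960 s.
A emits 25 × 9960 = 249000 frames; B emits 24 × 9960 = 239040.
Difference = 9960 frames; B is behind A.

9960 frames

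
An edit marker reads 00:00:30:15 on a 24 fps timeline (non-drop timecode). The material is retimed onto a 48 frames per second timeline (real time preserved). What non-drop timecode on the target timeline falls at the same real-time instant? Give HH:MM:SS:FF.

Source frame index: (0×3600 + 0×60 + 30) × 24 + 15 = 735.
Real time: 735 / (24) = 245/8 s.
Target frame: (245/8) × (48) = 1470.
At 48 labels/s: frame 1470 → 00:00:30:30.

00:00:30:30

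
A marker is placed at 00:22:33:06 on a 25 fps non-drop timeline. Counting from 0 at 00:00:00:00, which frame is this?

33831

Total seconds to the label: (0 × 3600 + 22 × 60 + 33) = 1353.
Frame index = 1353 × 25 + 6 = 33831.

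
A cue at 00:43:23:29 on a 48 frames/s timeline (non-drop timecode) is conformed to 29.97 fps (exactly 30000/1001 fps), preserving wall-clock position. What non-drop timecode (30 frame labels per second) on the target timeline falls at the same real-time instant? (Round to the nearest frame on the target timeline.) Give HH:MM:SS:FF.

00:43:21:00

Source frame index: (0×3600 + 43×60 + 23) × 48 + 29 = 124973.
Real time: 124973 / (48) = 124973/48 s.
Target frame: (124973/48) × (30000/1001) = 78108125/1001 ≈ 78030.095 → 78030.
At 30 labels/s: frame 78030 → 00:43:21:00.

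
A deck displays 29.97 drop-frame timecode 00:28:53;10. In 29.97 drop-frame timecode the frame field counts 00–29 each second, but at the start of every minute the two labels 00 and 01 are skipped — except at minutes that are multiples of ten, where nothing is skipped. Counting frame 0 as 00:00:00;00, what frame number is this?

As if non-drop at 30 labels/s: (0 × 3600 + 28 × 60 + 53) × 30 + 10 = 52000.
Minute boundaries passed: 28; those not divisible by 10: 28 − 2 = 26; dropped labels = 2 × 26 = 52.
Actual frame index = 52000 − 52 = 51948.

51948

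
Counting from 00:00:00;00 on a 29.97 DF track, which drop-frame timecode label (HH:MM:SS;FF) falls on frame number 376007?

03:29:06;05

Ten DF minutes hold 17982 frames, so frame 376007 lies in block 20 (frames 359640–377621) with 16367 frames into that block.
The block's first minute is 1800 frames and the rest 1798 each; 16367 frames reaches minute 9, so 20 × 18 + 9 × 2 = 378 labels have been skipped so far.
Adding those back, label number 376007 + 378 = 376385 at 30 labels/s is 12546 s + 5 f = 3 h 29 min 6 s frame 5, i.e. 03:29:06;05.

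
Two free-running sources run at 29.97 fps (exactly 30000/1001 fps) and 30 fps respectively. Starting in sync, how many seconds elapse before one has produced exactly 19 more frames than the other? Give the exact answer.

19019/30 seconds

The gap grows by |30 − 30000/1001| = 30/1001 frames per second.
Time for a 19-frame gap: 19 ÷ (30/1001) = 19019/30 s.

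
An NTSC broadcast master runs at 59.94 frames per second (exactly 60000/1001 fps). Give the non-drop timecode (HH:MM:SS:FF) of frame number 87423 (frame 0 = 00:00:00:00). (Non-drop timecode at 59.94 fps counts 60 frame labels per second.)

00:24:17:03

87423 ÷ 60 = 1457 full seconds, remainder 3 frames.
1457 s = 0 h 24 min 17 s.
Timecode: 00:24:17:03.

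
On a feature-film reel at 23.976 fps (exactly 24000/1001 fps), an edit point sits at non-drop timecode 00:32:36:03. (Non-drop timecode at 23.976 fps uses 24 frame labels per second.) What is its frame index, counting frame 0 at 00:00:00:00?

frame 46947

Total seconds to the label: (0 × 3600 + 32 × 60 + 36) = 1956.
Frame index = 1956 × 24 + 3 = 46947.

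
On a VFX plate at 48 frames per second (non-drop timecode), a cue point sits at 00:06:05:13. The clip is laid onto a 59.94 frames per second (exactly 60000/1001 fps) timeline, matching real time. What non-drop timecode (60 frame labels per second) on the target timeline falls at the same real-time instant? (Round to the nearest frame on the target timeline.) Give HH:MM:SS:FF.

00:06:04:54

Source frame index: (0×3600 + 6×60 + 5) × 48 + 13 = 17533.
Real time: 17533 / (48) = 17533/48 s.
Target frame: (17533/48) × (60000/1001) = 21916250/1001 ≈ 21894.356 → 21894.
At 60 labels/s: frame 21894 → 00:06:04:54.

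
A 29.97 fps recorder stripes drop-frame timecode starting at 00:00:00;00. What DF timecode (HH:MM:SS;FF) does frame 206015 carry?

01:54:34;01

Ten DF minutes hold 17982 frames, so frame 206015 lies in block 11 (frames 197802–215783) with 8213 frames into that block.
The block's first minute is 1800 frames and the rest 1798 each; 8213 frames reaches minute 4, so 11 × 18 + 4 × 2 = 206 labels have been skipped so far.
Adding those back, label number 206015 + 206 = 206221 at 30 labels/s is 6874 s + 1 f = 1 h 54 min 34 s frame 1, i.e. 01:54:34;01.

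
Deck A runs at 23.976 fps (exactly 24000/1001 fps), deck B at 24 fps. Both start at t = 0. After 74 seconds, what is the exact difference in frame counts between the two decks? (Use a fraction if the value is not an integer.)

A emits 24000/1001 × 74 = 1776000/1001 frames; B emits 24 × 74 = 1776.
Difference = 1776/1001 frames (≈ 1.7742); B is ahead of A.

1776/1001 frames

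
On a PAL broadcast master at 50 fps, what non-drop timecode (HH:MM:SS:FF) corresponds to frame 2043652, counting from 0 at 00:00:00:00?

2043652 ÷ 50 = 40873 full seconds, remainder 2 frames.
40873 s = 11 h 21 min 13 s.
Timecode: 11:21:13:02.

11:21:13:02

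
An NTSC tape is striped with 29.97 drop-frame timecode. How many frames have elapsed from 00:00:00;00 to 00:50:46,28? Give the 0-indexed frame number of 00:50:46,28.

91318

Complete 10-minute blocks: 5, each 17982 frames → 89910.
Remaining 0 whole minutes in the current block: 0 frames.
Within the current minute: 46 × 30 + 28 = 1408. Total = 89910 + 0 + 1408 = 91318.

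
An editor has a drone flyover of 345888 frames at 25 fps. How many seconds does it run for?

13835.52 seconds

Running time = 345888 / (25) = 13835.52 s.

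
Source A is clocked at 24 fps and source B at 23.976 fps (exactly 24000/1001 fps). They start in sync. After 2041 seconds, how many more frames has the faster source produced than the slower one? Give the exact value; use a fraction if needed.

3768/77 frames

A emits 24 × 2041 = 48984 frames; B emits 24000/1001 × 2041 = 3768000/77.
Difference = 3768/77 frames (≈ 48.9351); B is behind A.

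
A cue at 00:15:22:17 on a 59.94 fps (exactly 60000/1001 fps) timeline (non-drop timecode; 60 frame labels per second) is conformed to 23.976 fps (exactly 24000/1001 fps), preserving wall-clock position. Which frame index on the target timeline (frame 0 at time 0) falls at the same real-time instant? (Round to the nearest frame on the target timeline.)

frame 22135

Source frame index: (0×3600 + 15×60 + 22) × 60 + 17 = 55337.
Real time: 55337 / (60000/1001) = 55392337/60000 s.
Target frame: (55392337/60000) × (24000/1001) = 110674/5 ≈ 22134.800 → 22135.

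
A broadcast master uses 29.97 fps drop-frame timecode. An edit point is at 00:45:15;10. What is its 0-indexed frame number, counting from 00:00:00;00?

Complete 10-minute blocks: 4, each 17982 frames → 71928.
Remaining 5 whole minutes in the current block: 1800 + 4 × 1798 = 8992 frames.
Within the current minute: 15 × 30 + 10 − 2 = 458 (labels ;00/;01 skipped at this minute). Total = 71928 + 8992 + 458 = 81378.

81378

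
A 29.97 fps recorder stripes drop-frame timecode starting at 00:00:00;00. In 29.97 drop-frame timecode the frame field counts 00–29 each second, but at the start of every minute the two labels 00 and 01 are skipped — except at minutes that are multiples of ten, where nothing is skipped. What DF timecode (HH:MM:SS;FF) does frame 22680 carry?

Each 10-minute DF block holds 10 × 60 × 30 − 9 × 2 = 17982 frames. 22680 ÷ 17982 → 1 full block, remainder 4698.
Within the partial block the first minute is 1800 frames and each further minute 1798, so 2 further minute boundaries passed. Total skipped labels = 18 × 1 + 2 × 2 = 22.
Non-drop label index = 22680 + 22 = 22702; at 30 labels/s that is 00:12:36:22, i.e. DF 00:12:36;22.

00:12:36;22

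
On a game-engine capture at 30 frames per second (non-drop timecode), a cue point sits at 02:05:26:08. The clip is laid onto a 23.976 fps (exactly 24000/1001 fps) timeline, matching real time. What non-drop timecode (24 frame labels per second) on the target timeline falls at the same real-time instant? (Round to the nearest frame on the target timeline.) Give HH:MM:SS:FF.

02:05:18:18

Source frame index: (2×3600 + 5×60 + 26) × 30 + 8 = 225788.
Real time: 225788 / (30) = 112894/15 s.
Target frame: (112894/15) × (24000/1001) = 180630400/1001 ≈ 180449.950 → 180450.
At 24 labels/s: frame 180450 → 02:05:18:18.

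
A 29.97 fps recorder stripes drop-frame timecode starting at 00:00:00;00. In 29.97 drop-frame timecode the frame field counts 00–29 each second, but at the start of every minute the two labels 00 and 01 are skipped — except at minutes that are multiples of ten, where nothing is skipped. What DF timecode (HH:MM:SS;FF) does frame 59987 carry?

Ten DF minutes hold 17982 frames, so frame 59987 lies in block 3 (frames 53946–71927) with 6041 frames into that block.
The block's first minute is 1800 frames and the rest 1798 each; 6041 frames reaches minute 3, so 3 × 18 + 3 × 2 = 60 labels have been skipped so far.
Adding those back, label number 59987 + 60 = 60047 at 30 labels/s is 2001 s + 17 f = 0 h 33 min 21 s frame 17, i.e. 00:33:21;17.

00:33:21;17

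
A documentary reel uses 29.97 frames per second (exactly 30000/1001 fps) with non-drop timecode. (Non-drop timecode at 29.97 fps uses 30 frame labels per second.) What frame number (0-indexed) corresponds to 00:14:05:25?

Total seconds to the label: (0 × 3600 + 14 × 60 + 5) = 845.
Frame index = 845 × 30 + 25 = 25375.

frame 25375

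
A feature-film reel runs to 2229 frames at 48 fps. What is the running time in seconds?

46.4375 seconds

Running time = 2229 / (48) = 46.4375 s.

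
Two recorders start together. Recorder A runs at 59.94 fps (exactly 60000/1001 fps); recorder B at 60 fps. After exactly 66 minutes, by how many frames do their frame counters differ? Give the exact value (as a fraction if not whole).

66 min = 3960 s.
A emits 60000/1001 × 3960 = 21600000/91 frames; B emits 60 × 3960 = 237600.
Difference = 21600/91 frames (≈ 237.3626); B is ahead of A.

21600/91 frames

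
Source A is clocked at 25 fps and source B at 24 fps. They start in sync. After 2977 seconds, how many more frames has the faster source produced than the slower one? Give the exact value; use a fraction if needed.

A emits 25 × 2977 = 74425 frames; B emits 24 × 2977 = 71448.
Difference = 2977 frames; B is behind A.

2977 frames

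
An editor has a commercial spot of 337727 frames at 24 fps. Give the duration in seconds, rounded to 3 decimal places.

14071.958 seconds

Running time = 337727 × 1/24 = 337727/24 s ≈ 14071.958 s.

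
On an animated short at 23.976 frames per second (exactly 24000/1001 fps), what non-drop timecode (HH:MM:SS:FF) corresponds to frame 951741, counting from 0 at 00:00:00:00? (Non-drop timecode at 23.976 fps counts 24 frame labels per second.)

11:00:55:21

951741 ÷ 24 = 39655 full seconds, remainder 21 frames.
39655 s = 11 h 0 min 55 s.
Timecode: 11:00:55:21.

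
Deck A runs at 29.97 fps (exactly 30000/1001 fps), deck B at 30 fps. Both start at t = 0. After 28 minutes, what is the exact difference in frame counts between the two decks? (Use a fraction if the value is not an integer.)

28 min = 1680 s.
A emits 30000/1001 × 1680 = 7200000/143 frames; B emits 30 × 1680 = 50400.
Difference = 7200/143 frames (≈ 50.3497); B is ahead of A.

7200/143 frames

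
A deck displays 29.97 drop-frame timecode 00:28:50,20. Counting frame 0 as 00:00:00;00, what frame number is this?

Complete 10-minute blocks: 2, each 17982 frames → 35964.
Remaining 8 whole minutes in the current block: 1800 + 7 × 1798 = 14386 frames.
Within the current minute: 50 × 30 + 20 − 2 = 1518 (labels ;00/;01 skipped at this minute). Total = 35964 + 14386 + 1518 = 51868.

51868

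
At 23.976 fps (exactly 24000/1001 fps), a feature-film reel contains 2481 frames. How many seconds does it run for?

Running time = 2481 / (24000/1001) = 103.478375 s.

103.478375 seconds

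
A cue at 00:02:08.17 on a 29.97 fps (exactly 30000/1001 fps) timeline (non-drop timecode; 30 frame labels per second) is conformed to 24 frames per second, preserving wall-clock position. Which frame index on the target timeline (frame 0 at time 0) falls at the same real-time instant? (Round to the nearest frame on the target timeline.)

Source frame index: (0×3600 + 2×60 + 8) × 30 + 17 = 3857.
Real time: 3857 / (30000/1001) = 3860857/30000 s.
Target frame: (3860857/30000) × (24) = 3860857/1250 ≈ 3088.686 → 3089.

frame 3089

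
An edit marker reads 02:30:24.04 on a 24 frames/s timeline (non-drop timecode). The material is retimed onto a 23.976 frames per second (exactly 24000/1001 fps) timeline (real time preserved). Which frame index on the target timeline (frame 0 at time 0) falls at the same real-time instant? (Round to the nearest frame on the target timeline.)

frame 216364

Source frame index: (2×3600 + 30×60 + 24) × 24 + 4 = 216580.
Real time: 216580 / (24) = 54145/6 s.
Target frame: (54145/6) × (24000/1001) = 2380000/11 ≈ 216363.636 → 216364.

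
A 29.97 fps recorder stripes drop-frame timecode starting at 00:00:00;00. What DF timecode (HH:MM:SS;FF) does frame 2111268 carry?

Ten DF minutes hold 17982 frames, so frame 2111268 lies in block 117 (frames 2103894–2121875) with 7374 frames into that block.
The block's first minute is 1800 frames and the rest 1798 each; 7374 frames reaches minute 4, so 117 × 18 + 4 × 2 = 2114 labels have been skipped so far.
Adding those back, label number 2111268 + 2114 = 2113382 at 30 labels/s is 70446 s + 2 f = 19 h 34 min 6 s frame 2, i.e. 19:34:06;02.

19:34:06;02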